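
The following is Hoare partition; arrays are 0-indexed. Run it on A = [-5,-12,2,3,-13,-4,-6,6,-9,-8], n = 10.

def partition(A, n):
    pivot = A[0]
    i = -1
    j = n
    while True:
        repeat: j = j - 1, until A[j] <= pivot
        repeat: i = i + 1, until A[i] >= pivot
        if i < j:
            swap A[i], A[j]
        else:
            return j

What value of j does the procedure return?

pivot = A[0] = -5; i = -1, j = 10
j→9 (A[9]=-8≤-5), i→0 (A[0]=-5≥-5); i<j, swap → [-8,-12,2,3,-13,-4,-6,6,-9,-5]
j→8 (A[8]=-9≤-5), i→2 (A[2]=2≥-5); i<j, swap → [-8,-12,-9,3,-13,-4,-6,6,2,-5]
j→6 (A[6]=-6≤-5), i→3 (A[3]=3≥-5); i<j, swap → [-8,-12,-9,-6,-13,-4,3,6,2,-5]
j→4, i→5; i≥j, return j=4. A = [-8,-12,-9,-6,-13,-4,3,6,2,-5]

4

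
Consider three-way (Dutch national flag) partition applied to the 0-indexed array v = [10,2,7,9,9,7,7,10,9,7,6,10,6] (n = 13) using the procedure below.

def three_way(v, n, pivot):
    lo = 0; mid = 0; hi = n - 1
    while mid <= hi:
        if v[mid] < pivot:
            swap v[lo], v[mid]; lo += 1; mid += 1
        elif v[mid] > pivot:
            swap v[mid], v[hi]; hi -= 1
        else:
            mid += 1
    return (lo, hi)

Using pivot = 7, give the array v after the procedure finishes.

[6,2,6,7,7,7,7,9,10,9,10,9,10]

lo=0 mid=0 hi=12
10>7: swap(0,12), hi=11 ⇒ [6,2,7,9,9,7,7,10,9,7,6,10,10]
6<7: swap(0,0), lo=1 mid=1 ⇒ [6,2,7,9,9,7,7,10,9,7,6,10,10]
2<7: swap(1,1), lo=2 mid=2 ⇒ [6,2,7,9,9,7,7,10,9,7,6,10,10]
7=7: mid=3
9>7: swap(3,11), hi=10 ⇒ [6,2,7,10,9,7,7,10,9,7,6,9,10]
10>7: swap(3,10), hi=9 ⇒ [6,2,7,6,9,7,7,10,9,7,10,9,10]
6<7: swap(2,3), lo=3 mid=4 ⇒ [6,2,6,7,9,7,7,10,9,7,10,9,10]
9>7: swap(4,9), hi=8 ⇒ [6,2,6,7,7,7,7,10,9,9,10,9,10]
7=7: mid=5
7=7: mid=6
7=7: mid=7
10>7: swap(7,8), hi=7 ⇒ [6,2,6,7,7,7,7,9,10,9,10,9,10]
9>7: swap(7,7), hi=6 ⇒ [6,2,6,7,7,7,7,9,10,9,10,9,10]
done. lo=3 hi=6; v=[6,2,6,7,7,7,7,9,10,9,10,9,10]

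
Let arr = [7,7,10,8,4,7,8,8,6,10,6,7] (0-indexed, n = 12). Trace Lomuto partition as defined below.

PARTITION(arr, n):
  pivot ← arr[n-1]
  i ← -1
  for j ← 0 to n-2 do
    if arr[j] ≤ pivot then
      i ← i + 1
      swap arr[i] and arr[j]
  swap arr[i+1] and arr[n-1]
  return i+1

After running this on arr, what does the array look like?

pivot = arr[11] = 7; i = -1
j=0: arr[0]=7 ≤ 7 → i=0, swap arr[0],arr[0] (no change) → [7,7,10,8,4,7,8,8,6,10,6,7]
j=1: arr[1]=7 ≤ 7 → i=1, swap arr[1],arr[1] (no change) → [7,7,10,8,4,7,8,8,6,10,6,7]
j=2: arr[2]=10 > 7 → no swap
j=3: arr[3]=8 > 7 → no swap
j=4: arr[4]=4 ≤ 7 → i=2, swap arr[2],arr[4] → [7,7,4,8,10,7,8,8,6,10,6,7]
j=5: arr[5]=7 ≤ 7 → i=3, swap arr[3],arr[5] → [7,7,4,7,10,8,8,8,6,10,6,7]
j=6: arr[6]=8 > 7 → no swap
j=7: arr[7]=8 > 7 → no swap
j=8: arr[8]=6 ≤ 7 → i=4, swap arr[4],arr[8] → [7,7,4,7,6,8,8,8,10,10,6,7]
j=9: arr[9]=10 > 7 → no swap
j=10: arr[10]=6 ≤ 7 → i=5, swap arr[5],arr[10] → [7,7,4,7,6,6,8,8,10,10,8,7]
final swap arr[6],arr[11] → [7,7,4,7,6,6,7,8,10,10,8,8]; return 6

[7,7,4,7,6,6,7,8,10,10,8,8]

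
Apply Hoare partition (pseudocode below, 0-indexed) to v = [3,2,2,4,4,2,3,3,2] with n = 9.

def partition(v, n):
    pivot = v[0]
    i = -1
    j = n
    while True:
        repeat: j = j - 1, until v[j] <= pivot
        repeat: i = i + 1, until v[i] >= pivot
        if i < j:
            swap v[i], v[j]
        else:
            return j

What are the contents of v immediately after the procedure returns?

[2,2,2,3,3,2,4,4,3]

pivot = v[0] = 3; i = -1, j = 9
j→8 (v[8]=2≤3), i→0 (v[0]=3≥3); i<j, swap → [2,2,2,4,4,2,3,3,3]
j→7 (v[7]=3≤3), i→3 (v[3]=4≥3); i<j, swap → [2,2,2,3,4,2,3,4,3]
j→6 (v[6]=3≤3), i→4 (v[4]=4≥3); i<j, swap → [2,2,2,3,3,2,4,4,3]
j→5, i→6; i≥j, return j=5. v = [2,2,2,3,3,2,4,4,3]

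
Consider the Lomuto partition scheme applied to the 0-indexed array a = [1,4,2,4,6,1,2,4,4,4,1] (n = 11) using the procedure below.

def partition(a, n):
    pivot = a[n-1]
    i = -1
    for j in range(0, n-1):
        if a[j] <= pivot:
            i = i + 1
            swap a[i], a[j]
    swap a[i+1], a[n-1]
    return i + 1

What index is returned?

2

pivot = a[10] = 1; i = -1
j=0: a[0]=1 ≤ 1 → i=0, swap a[0],a[0] (no change) → [1,4,2,4,6,1,2,4,4,4,1]
j=1: a[1]=4 > 1 → no swap
j=2: a[2]=2 > 1 → no swap
j=3: a[3]=4 > 1 → no swap
j=4: a[4]=6 > 1 → no swap
j=5: a[5]=1 ≤ 1 → i=1, swap a[1],a[5] → [1,1,2,4,6,4,2,4,4,4,1]
j=6: a[6]=2 > 1 → no swap
j=7: a[7]=4 > 1 → no swap
j=8: a[8]=4 > 1 → no swap
j=9: a[9]=4 > 1 → no swap
final swap a[2],a[10] → [1,1,1,4,6,4,2,4,4,4,2]; return 2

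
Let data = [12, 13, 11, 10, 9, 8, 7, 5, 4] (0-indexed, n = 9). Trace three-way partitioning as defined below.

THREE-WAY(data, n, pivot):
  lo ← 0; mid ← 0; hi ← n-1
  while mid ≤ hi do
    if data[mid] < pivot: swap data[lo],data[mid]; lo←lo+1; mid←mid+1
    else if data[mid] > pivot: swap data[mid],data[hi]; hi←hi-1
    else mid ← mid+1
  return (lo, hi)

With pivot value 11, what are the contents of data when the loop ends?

[4, 5, 10, 9, 8, 7, 11, 13, 12]

lo=0 mid=0 hi=8
12>11: swap(0,8), hi=7 ⇒ [4, 13, 11, 10, 9, 8, 7, 5, 12]
4<11: swap(0,0), lo=1 mid=1 ⇒ [4, 13, 11, 10, 9, 8, 7, 5, 12]
13>11: swap(1,7), hi=6 ⇒ [4, 5, 11, 10, 9, 8, 7, 13, 12]
5<11: swap(1,1), lo=2 mid=2 ⇒ [4, 5, 11, 10, 9, 8, 7, 13, 12]
11=11: mid=3
10<11: swap(2,3), lo=3 mid=4 ⇒ [4, 5, 10, 11, 9, 8, 7, 13, 12]
9<11: swap(3,4), lo=4 mid=5 ⇒ [4, 5, 10, 9, 11, 8, 7, 13, 12]
8<11: swap(4,5), lo=5 mid=6 ⇒ [4, 5, 10, 9, 8, 11, 7, 13, 12]
7<11: swap(5,6), lo=6 mid=7 ⇒ [4, 5, 10, 9, 8, 7, 11, 13, 12]
done. lo=6 hi=6; data=[4, 5, 10, 9, 8, 7, 11, 13, 12]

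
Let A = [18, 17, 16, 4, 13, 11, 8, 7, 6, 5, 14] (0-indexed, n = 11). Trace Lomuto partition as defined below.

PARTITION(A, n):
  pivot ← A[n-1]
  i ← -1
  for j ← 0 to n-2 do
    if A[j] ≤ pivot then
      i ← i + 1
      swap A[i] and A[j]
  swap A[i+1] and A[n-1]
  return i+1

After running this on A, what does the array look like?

pivot=14, i=-1
j=0: 18>14, skip
j=1: 17>14, skip
j=2: 16>14, skip
j=3: 4≤14, i=0, swap(0,3) ⇒ [4, 17, 16, 18, 13, 11, 8, 7, 6, 5, 14]
j=4: 13≤14, i=1, swap(1,4) ⇒ [4, 13, 16, 18, 17, 11, 8, 7, 6, 5, 14]
j=5: 11≤14, i=2, swap(2,5) ⇒ [4, 13, 11, 18, 17, 16, 8, 7, 6, 5, 14]
j=6: 8≤14, i=3, swap(3,6) ⇒ [4, 13, 11, 8, 17, 16, 18, 7, 6, 5, 14]
j=7: 7≤14, i=4, swap(4,7) ⇒ [4, 13, 11, 8, 7, 16, 18, 17, 6, 5, 14]
j=8: 6≤14, i=5, swap(5,8) ⇒ [4, 13, 11, 8, 7, 6, 18, 17, 16, 5, 14]
j=9: 5≤14, i=6, swap(6,9) ⇒ [4, 13, 11, 8, 7, 6, 5, 17, 16, 18, 14]
swap(7,10) ⇒ [4, 13, 11, 8, 7, 6, 5, 14, 16, 18, 17]; return 7

[4, 13, 11, 8, 7, 6, 5, 14, 16, 18, 17]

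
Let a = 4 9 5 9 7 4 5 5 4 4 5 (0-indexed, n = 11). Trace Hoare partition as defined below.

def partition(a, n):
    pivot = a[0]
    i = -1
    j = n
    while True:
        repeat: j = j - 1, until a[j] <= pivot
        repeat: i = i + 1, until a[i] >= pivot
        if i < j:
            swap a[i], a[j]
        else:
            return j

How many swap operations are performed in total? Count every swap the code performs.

pivot=4
j stops at 9 (4), i stops at 0 (4); swap ⇒ 4 9 5 9 7 4 5 5 4 4 5
j stops at 8 (4), i stops at 1 (9); swap ⇒ 4 4 5 9 7 4 5 5 9 4 5
j stops at 5 (4), i stops at 2 (5); swap ⇒ 4 4 4 9 7 5 5 5 9 4 5
j stops at 2, i stops at 3; i≥j ⇒ return 2. a=4 4 4 9 7 5 5 5 9 4 5

3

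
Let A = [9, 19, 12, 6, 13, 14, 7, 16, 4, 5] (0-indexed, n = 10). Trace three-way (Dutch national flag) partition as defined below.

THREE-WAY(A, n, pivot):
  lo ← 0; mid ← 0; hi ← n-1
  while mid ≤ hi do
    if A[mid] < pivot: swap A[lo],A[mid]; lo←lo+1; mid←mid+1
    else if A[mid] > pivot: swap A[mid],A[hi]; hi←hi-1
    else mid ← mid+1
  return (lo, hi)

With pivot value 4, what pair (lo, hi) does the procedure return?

(0, 0)

pivot = 4; lo=0, mid=0, hi=9
A[mid]=9>4: swap A[0],A[9]; hi=8 → [5, 19, 12, 6, 13, 14, 7, 16, 4, 9]
A[mid]=5>4: swap A[0],A[8]; hi=7 → [4, 19, 12, 6, 13, 14, 7, 16, 5, 9]
A[mid]=4=4: mid=1
A[mid]=19>4: swap A[1],A[7]; hi=6 → [4, 16, 12, 6, 13, 14, 7, 19, 5, 9]
A[mid]=16>4: swap A[1],A[6]; hi=5 → [4, 7, 12, 6, 13, 14, 16, 19, 5, 9]
A[mid]=7>4: swap A[1],A[5]; hi=4 → [4, 14, 12, 6, 13, 7, 16, 19, 5, 9]
A[mid]=14>4: swap A[1],A[4]; hi=3 → [4, 13, 12, 6, 14, 7, 16, 19, 5, 9]
A[mid]=13>4: swap A[1],A[3]; hi=2 → [4, 6, 12, 13, 14, 7, 16, 19, 5, 9]
A[mid]=6>4: swap A[1],A[2]; hi=1 → [4, 12, 6, 13, 14, 7, 16, 19, 5, 9]
A[mid]=12>4: swap A[1],A[1]; hi=0 → [4, 12, 6, 13, 14, 7, 16, 19, 5, 9]
end: lo=0, hi=0; A = [4, 12, 6, 13, 14, 7, 16, 19, 5, 9]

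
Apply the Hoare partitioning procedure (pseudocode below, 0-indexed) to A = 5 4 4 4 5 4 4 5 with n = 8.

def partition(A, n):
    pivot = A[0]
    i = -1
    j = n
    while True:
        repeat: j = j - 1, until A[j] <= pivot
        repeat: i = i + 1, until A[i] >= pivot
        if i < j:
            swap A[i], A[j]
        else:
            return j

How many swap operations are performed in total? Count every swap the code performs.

2

pivot=5
j stops at 7 (5), i stops at 0 (5); swap ⇒ 5 4 4 4 5 4 4 5
j stops at 6 (4), i stops at 4 (5); swap ⇒ 5 4 4 4 4 4 5 5
j stops at 5, i stops at 6; i≥j ⇒ return 5. A=5 4 4 4 4 4 5 5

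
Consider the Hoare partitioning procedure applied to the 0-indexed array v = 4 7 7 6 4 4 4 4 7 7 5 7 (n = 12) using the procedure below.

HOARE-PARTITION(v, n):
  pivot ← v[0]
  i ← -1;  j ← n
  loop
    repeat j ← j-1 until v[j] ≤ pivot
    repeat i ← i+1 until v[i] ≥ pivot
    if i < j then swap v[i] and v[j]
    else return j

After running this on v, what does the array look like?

4 4 4 4 6 7 7 4 7 7 5 7

pivot = v[0] = 4; i = -1, j = 12
j→7 (v[7]=4≤4), i→0 (v[0]=4≥4); i<j, swap → 4 7 7 6 4 4 4 4 7 7 5 7
j→6 (v[6]=4≤4), i→1 (v[1]=7≥4); i<j, swap → 4 4 7 6 4 4 7 4 7 7 5 7
j→5 (v[5]=4≤4), i→2 (v[2]=7≥4); i<j, swap → 4 4 4 6 4 7 7 4 7 7 5 7
j→4 (v[4]=4≤4), i→3 (v[3]=6≥4); i<j, swap → 4 4 4 4 6 7 7 4 7 7 5 7
j→3, i→4; i≥j, return j=3. v = 4 4 4 4 6 7 7 4 7 7 5 7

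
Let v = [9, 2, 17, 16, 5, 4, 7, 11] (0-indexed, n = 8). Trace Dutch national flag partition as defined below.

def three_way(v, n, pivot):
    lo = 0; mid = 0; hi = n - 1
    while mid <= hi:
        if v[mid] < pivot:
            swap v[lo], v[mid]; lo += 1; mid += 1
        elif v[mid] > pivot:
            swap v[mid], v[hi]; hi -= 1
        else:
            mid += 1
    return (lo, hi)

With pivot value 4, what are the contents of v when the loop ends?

[2, 4, 16, 5, 17, 7, 11, 9]

lo=0 mid=0 hi=7
9>4: swap(0,7), hi=6 ⇒ [11, 2, 17, 16, 5, 4, 7, 9]
11>4: swap(0,6), hi=5 ⇒ [7, 2, 17, 16, 5, 4, 11, 9]
7>4: swap(0,5), hi=4 ⇒ [4, 2, 17, 16, 5, 7, 11, 9]
4=4: mid=1
2<4: swap(0,1), lo=1 mid=2 ⇒ [2, 4, 17, 16, 5, 7, 11, 9]
17>4: swap(2,4), hi=3 ⇒ [2, 4, 5, 16, 17, 7, 11, 9]
5>4: swap(2,3), hi=2 ⇒ [2, 4, 16, 5, 17, 7, 11, 9]
16>4: swap(2,2), hi=1 ⇒ [2, 4, 16, 5, 17, 7, 11, 9]
done. lo=1 hi=1; v=[2, 4, 16, 5, 17, 7, 11, 9]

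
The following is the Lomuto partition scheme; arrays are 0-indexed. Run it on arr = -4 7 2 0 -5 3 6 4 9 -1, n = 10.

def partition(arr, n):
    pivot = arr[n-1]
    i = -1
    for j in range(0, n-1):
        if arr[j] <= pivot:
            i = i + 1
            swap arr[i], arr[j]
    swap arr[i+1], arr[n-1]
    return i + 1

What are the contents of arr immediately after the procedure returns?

-4 -5 -1 0 7 3 6 4 9 2

pivot = arr[9] = -1; i = -1
j=0: arr[0]=-4 ≤ -1 → i=0, swap arr[0],arr[0] (no change) → -4 7 2 0 -5 3 6 4 9 -1
j=1: arr[1]=7 > -1 → no swap
j=2: arr[2]=2 > -1 → no swap
j=3: arr[3]=0 > -1 → no swap
j=4: arr[4]=-5 ≤ -1 → i=1, swap arr[1],arr[4] → -4 -5 2 0 7 3 6 4 9 -1
j=5: arr[5]=3 > -1 → no swap
j=6: arr[6]=6 > -1 → no swap
j=7: arr[7]=4 > -1 → no swap
j=8: arr[8]=9 > -1 → no swap
final swap arr[2],arr[9] → -4 -5 -1 0 7 3 6 4 9 2; return 2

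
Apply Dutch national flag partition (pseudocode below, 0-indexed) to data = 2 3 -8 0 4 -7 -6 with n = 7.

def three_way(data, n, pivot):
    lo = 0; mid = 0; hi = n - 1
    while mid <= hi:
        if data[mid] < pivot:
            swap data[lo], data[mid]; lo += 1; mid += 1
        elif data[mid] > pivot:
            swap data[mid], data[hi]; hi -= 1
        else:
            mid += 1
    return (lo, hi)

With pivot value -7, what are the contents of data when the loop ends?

-8 -7 0 4 3 -6 2

lo=0 mid=0 hi=6
2>-7: swap(0,6), hi=5 ⇒ -6 3 -8 0 4 -7 2
-6>-7: swap(0,5), hi=4 ⇒ -7 3 -8 0 4 -6 2
-7=-7: mid=1
3>-7: swap(1,4), hi=3 ⇒ -7 4 -8 0 3 -6 2
4>-7: swap(1,3), hi=2 ⇒ -7 0 -8 4 3 -6 2
0>-7: swap(1,2), hi=1 ⇒ -7 -8 0 4 3 -6 2
-8<-7: swap(0,1), lo=1 mid=2 ⇒ -8 -7 0 4 3 -6 2
done. lo=1 hi=1; data=-8 -7 0 4 3 -6 2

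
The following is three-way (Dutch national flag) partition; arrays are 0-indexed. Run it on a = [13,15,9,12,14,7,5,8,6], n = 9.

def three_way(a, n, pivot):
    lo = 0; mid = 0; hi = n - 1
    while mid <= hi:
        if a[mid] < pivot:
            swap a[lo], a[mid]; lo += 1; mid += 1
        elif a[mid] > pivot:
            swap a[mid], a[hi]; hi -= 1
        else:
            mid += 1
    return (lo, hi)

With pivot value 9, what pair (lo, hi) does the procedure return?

pivot = 9; lo=0, mid=0, hi=8
a[mid]=13>9: swap a[0],a[8]; hi=7 → [6,15,9,12,14,7,5,8,13]
a[mid]=6<9: swap a[0],a[0]; lo=1,mid=1 → [6,15,9,12,14,7,5,8,13]
a[mid]=15>9: swap a[1],a[7]; hi=6 → [6,8,9,12,14,7,5,15,13]
a[mid]=8<9: swap a[1],a[1]; lo=2,mid=2 → [6,8,9,12,14,7,5,15,13]
a[mid]=9=9: mid=3
a[mid]=12>9: swap a[3],a[6]; hi=5 → [6,8,9,5,14,7,12,15,13]
a[mid]=5<9: swap a[2],a[3]; lo=3,mid=4 → [6,8,5,9,14,7,12,15,13]
a[mid]=14>9: swap a[4],a[5]; hi=4 → [6,8,5,9,7,14,12,15,13]
a[mid]=7<9: swap a[3],a[4]; lo=4,mid=5 → [6,8,5,7,9,14,12,15,13]
end: lo=4, hi=4; a = [6,8,5,7,9,14,12,15,13]

(4, 4)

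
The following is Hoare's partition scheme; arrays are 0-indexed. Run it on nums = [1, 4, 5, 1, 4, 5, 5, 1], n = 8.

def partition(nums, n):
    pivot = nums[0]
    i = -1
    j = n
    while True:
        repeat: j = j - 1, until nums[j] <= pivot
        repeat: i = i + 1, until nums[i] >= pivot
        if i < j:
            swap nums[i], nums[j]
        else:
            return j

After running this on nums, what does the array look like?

pivot = nums[0] = 1; i = -1, j = 8
j→7 (nums[7]=1≤1), i→0 (nums[0]=1≥1); i<j, swap → [1, 4, 5, 1, 4, 5, 5, 1]
j→3 (nums[3]=1≤1), i→1 (nums[1]=4≥1); i<j, swap → [1, 1, 5, 4, 4, 5, 5, 1]
j→1, i→2; i≥j, return j=1. nums = [1, 1, 5, 4, 4, 5, 5, 1]

[1, 1, 5, 4, 4, 5, 5, 1]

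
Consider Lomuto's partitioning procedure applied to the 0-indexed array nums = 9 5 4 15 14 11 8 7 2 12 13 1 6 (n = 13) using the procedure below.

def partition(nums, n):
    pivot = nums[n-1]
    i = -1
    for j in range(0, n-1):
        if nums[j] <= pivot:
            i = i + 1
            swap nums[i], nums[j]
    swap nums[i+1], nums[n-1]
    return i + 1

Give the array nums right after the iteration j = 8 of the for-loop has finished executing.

pivot = nums[12] = 6; i = -1
j=0: nums[0]=9 > 6 → no swap
j=1: nums[1]=5 ≤ 6 → i=0, swap nums[0],nums[1] → 5 9 4 15 14 11 8 7 2 12 13 1 6
j=2: nums[2]=4 ≤ 6 → i=1, swap nums[1],nums[2] → 5 4 9 15 14 11 8 7 2 12 13 1 6
j=3: nums[3]=15 > 6 → no swap
j=4: nums[4]=14 > 6 → no swap
j=5: nums[5]=11 > 6 → no swap
j=6: nums[6]=8 > 6 → no swap
j=7: nums[7]=7 > 6 → no swap
j=8: nums[8]=2 ≤ 6 → i=2, swap nums[2],nums[8] → 5 4 2 15 14 11 8 7 9 12 13 1 6
(after j=8) nums = 5 4 2 15 14 11 8 7 9 12 13 1 6

5 4 2 15 14 11 8 7 9 12 13 1 6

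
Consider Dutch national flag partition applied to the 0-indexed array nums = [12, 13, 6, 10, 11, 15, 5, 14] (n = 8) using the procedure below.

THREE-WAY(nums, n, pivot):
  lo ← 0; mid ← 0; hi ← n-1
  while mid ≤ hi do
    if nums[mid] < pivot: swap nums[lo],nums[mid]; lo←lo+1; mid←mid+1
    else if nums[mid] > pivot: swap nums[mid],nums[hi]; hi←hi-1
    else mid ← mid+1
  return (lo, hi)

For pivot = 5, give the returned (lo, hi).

pivot = 5; lo=0, mid=0, hi=7
nums[mid]=12>5: swap nums[0],nums[7]; hi=6 → [14, 13, 6, 10, 11, 15, 5, 12]
nums[mid]=14>5: swap nums[0],nums[6]; hi=5 → [5, 13, 6, 10, 11, 15, 14, 12]
nums[mid]=5=5: mid=1
nums[mid]=13>5: swap nums[1],nums[5]; hi=4 → [5, 15, 6, 10, 11, 13, 14, 12]
nums[mid]=15>5: swap nums[1],nums[4]; hi=3 → [5, 11, 6, 10, 15, 13, 14, 12]
nums[mid]=11>5: swap nums[1],nums[3]; hi=2 → [5, 10, 6, 11, 15, 13, 14, 12]
nums[mid]=10>5: swap nums[1],nums[2]; hi=1 → [5, 6, 10, 11, 15, 13, 14, 12]
nums[mid]=6>5: swap nums[1],nums[1]; hi=0 → [5, 6, 10, 11, 15, 13, 14, 12]
end: lo=0, hi=0; nums = [5, 6, 10, 11, 15, 13, 14, 12]

(0, 0)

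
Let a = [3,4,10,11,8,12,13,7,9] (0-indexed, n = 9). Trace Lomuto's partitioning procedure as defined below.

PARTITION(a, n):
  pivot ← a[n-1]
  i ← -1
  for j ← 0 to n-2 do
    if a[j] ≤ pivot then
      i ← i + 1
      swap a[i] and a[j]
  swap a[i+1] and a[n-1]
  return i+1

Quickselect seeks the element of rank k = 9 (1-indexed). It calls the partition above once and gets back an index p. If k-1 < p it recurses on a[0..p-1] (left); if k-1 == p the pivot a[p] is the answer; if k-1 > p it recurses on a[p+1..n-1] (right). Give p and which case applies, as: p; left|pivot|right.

pivot = a[8] = 9; i = -1
j=0: a[0]=3 ≤ 9 → i=0, swap a[0],a[0] (no change) → [3,4,10,11,8,12,13,7,9]
j=1: a[1]=4 ≤ 9 → i=1, swap a[1],a[1] (no change) → [3,4,10,11,8,12,13,7,9]
j=2: a[2]=10 > 9 → no swap
j=3: a[3]=11 > 9 → no swap
j=4: a[4]=8 ≤ 9 → i=2, swap a[2],a[4] → [3,4,8,11,10,12,13,7,9]
j=5: a[5]=12 > 9 → no swap
j=6: a[6]=13 > 9 → no swap
j=7: a[7]=7 ≤ 9 → i=3, swap a[3],a[7] → [3,4,8,7,10,12,13,11,9]
final swap a[4],a[8] → [3,4,8,7,9,12,13,11,10]; return 4
p = 4; k-1 = 8 > 4 ⇒ right

4; right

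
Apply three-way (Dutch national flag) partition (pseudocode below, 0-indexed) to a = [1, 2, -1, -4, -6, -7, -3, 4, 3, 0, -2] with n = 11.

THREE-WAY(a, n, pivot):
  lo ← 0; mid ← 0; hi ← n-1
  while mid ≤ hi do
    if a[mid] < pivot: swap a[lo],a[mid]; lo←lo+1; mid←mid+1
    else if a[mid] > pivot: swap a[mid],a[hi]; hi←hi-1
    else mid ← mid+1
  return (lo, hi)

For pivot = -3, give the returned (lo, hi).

pivot = -3; lo=0, mid=0, hi=10
a[mid]=1>-3: swap a[0],a[10]; hi=9 → [-2, 2, -1, -4, -6, -7, -3, 4, 3, 0, 1]
a[mid]=-2>-3: swap a[0],a[9]; hi=8 → [0, 2, -1, -4, -6, -7, -3, 4, 3, -2, 1]
a[mid]=0>-3: swap a[0],a[8]; hi=7 → [3, 2, -1, -4, -6, -7, -3, 4, 0, -2, 1]
a[mid]=3>-3: swap a[0],a[7]; hi=6 → [4, 2, -1, -4, -6, -7, -3, 3, 0, -2, 1]
a[mid]=4>-3: swap a[0],a[6]; hi=5 → [-3, 2, -1, -4, -6, -7, 4, 3, 0, -2, 1]
a[mid]=-3=-3: mid=1
a[mid]=2>-3: swap a[1],a[5]; hi=4 → [-3, -7, -1, -4, -6, 2, 4, 3, 0, -2, 1]
a[mid]=-7<-3: swap a[0],a[1]; lo=1,mid=2 → [-7, -3, -1, -4, -6, 2, 4, 3, 0, -2, 1]
a[mid]=-1>-3: swap a[2],a[4]; hi=3 → [-7, -3, -6, -4, -1, 2, 4, 3, 0, -2, 1]
a[mid]=-6<-3: swap a[1],a[2]; lo=2,mid=3 → [-7, -6, -3, -4, -1, 2, 4, 3, 0, -2, 1]
a[mid]=-4<-3: swap a[2],a[3]; lo=3,mid=4 → [-7, -6, -4, -3, -1, 2, 4, 3, 0, -2, 1]
end: lo=3, hi=3; a = [-7, -6, -4, -3, -1, 2, 4, 3, 0, -2, 1]

(3, 3)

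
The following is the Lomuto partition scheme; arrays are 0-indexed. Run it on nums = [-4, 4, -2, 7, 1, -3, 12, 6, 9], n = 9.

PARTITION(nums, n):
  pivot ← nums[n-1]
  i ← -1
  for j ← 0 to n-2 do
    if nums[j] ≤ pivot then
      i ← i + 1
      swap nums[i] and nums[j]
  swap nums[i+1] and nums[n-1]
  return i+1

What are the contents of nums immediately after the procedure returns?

pivot=9, i=-1
j=0: -4≤9, i=0, swap(0,0) ⇒ [-4, 4, -2, 7, 1, -3, 12, 6, 9]
j=1: 4≤9, i=1, swap(1,1) ⇒ [-4, 4, -2, 7, 1, -3, 12, 6, 9]
j=2: -2≤9, i=2, swap(2,2) ⇒ [-4, 4, -2, 7, 1, -3, 12, 6, 9]
j=3: 7≤9, i=3, swap(3,3) ⇒ [-4, 4, -2, 7, 1, -3, 12, 6, 9]
j=4: 1≤9, i=4, swap(4,4) ⇒ [-4, 4, -2, 7, 1, -3, 12, 6, 9]
j=5: -3≤9, i=5, swap(5,5) ⇒ [-4, 4, -2, 7, 1, -3, 12, 6, 9]
j=6: 12>9, skip
j=7: 6≤9, i=6, swap(6,7) ⇒ [-4, 4, -2, 7, 1, -3, 6, 12, 9]
swap(7,8) ⇒ [-4, 4, -2, 7, 1, -3, 6, 9, 12]; return 7

[-4, 4, -2, 7, 1, -3, 6, 9, 12]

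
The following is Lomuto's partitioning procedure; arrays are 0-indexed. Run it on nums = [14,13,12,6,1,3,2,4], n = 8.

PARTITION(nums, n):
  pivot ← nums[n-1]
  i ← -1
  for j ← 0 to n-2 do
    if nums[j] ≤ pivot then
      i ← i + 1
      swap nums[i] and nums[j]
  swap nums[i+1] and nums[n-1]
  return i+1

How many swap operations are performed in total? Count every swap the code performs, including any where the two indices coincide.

pivot=4, i=-1
j=0: 14>4, skip
j=1: 13>4, skip
j=2: 12>4, skip
j=3: 6>4, skip
j=4: 1≤4, i=0, swap(0,4) ⇒ [1,13,12,6,14,3,2,4]
j=5: 3≤4, i=1, swap(1,5) ⇒ [1,3,12,6,14,13,2,4]
j=6: 2≤4, i=2, swap(2,6) ⇒ [1,3,2,6,14,13,12,4]
swap(3,7) ⇒ [1,3,2,4,14,13,12,6]; return 3

4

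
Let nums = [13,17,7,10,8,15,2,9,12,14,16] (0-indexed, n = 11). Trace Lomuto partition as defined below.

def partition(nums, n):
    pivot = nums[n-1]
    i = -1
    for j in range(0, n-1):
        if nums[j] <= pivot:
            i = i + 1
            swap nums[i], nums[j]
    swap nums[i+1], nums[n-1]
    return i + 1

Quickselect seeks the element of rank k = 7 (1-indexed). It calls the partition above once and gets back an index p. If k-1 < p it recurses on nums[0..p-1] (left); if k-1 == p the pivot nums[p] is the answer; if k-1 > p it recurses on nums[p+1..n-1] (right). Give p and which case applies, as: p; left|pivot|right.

9; left

pivot = nums[10] = 16; i = -1
j=0: nums[0]=13 ≤ 16 → i=0, swap nums[0],nums[0] (no change) → [13,17,7,10,8,15,2,9,12,14,16]
j=1: nums[1]=17 > 16 → no swap
j=2: nums[2]=7 ≤ 16 → i=1, swap nums[1],nums[2] → [13,7,17,10,8,15,2,9,12,14,16]
j=3: nums[3]=10 ≤ 16 → i=2, swap nums[2],nums[3] → [13,7,10,17,8,15,2,9,12,14,16]
j=4: nums[4]=8 ≤ 16 → i=3, swap nums[3],nums[4] → [13,7,10,8,17,15,2,9,12,14,16]
j=5: nums[5]=15 ≤ 16 → i=4, swap nums[4],nums[5] → [13,7,10,8,15,17,2,9,12,14,16]
j=6: nums[6]=2 ≤ 16 → i=5, swap nums[5],nums[6] → [13,7,10,8,15,2,17,9,12,14,16]
j=7: nums[7]=9 ≤ 16 → i=6, swap nums[6],nums[7] → [13,7,10,8,15,2,9,17,12,14,16]
j=8: nums[8]=12 ≤ 16 → i=7, swap nums[7],nums[8] → [13,7,10,8,15,2,9,12,17,14,16]
j=9: nums[9]=14 ≤ 16 → i=8, swap nums[8],nums[9] → [13,7,10,8,15,2,9,12,14,17,16]
final swap nums[9],nums[10] → [13,7,10,8,15,2,9,12,14,16,17]; return 9
p = 9; k-1 = 6 < 9 ⇒ left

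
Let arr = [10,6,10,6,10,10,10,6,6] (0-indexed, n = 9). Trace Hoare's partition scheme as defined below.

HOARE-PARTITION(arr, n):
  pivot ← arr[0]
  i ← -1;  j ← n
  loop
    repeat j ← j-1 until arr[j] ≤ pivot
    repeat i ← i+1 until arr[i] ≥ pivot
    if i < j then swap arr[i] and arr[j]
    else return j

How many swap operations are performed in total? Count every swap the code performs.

3

pivot=10
j stops at 8 (6), i stops at 0 (10); swap ⇒ [6,6,10,6,10,10,10,6,10]
j stops at 7 (6), i stops at 2 (10); swap ⇒ [6,6,6,6,10,10,10,10,10]
j stops at 6 (10), i stops at 4 (10); swap ⇒ [6,6,6,6,10,10,10,10,10]
j stops at 5, i stops at 5; i≥j ⇒ return 5. arr=[6,6,6,6,10,10,10,10,10]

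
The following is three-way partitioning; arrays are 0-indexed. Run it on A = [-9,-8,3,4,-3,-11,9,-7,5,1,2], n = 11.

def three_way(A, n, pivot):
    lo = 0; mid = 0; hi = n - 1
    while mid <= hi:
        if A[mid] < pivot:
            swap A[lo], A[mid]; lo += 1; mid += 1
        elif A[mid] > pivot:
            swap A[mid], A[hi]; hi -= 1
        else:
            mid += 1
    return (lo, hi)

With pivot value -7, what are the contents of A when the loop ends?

[-9,-8,-11,-7,-3,9,4,5,1,2,3]

lo=0 mid=0 hi=10
-9<-7: swap(0,0), lo=1 mid=1 ⇒ [-9,-8,3,4,-3,-11,9,-7,5,1,2]
-8<-7: swap(1,1), lo=2 mid=2 ⇒ [-9,-8,3,4,-3,-11,9,-7,5,1,2]
3>-7: swap(2,10), hi=9 ⇒ [-9,-8,2,4,-3,-11,9,-7,5,1,3]
2>-7: swap(2,9), hi=8 ⇒ [-9,-8,1,4,-3,-11,9,-7,5,2,3]
1>-7: swap(2,8), hi=7 ⇒ [-9,-8,5,4,-3,-11,9,-7,1,2,3]
5>-7: swap(2,7), hi=6 ⇒ [-9,-8,-7,4,-3,-11,9,5,1,2,3]
-7=-7: mid=3
4>-7: swap(3,6), hi=5 ⇒ [-9,-8,-7,9,-3,-11,4,5,1,2,3]
9>-7: swap(3,5), hi=4 ⇒ [-9,-8,-7,-11,-3,9,4,5,1,2,3]
-11<-7: swap(2,3), lo=3 mid=4 ⇒ [-9,-8,-11,-7,-3,9,4,5,1,2,3]
-3>-7: swap(4,4), hi=3 ⇒ [-9,-8,-11,-7,-3,9,4,5,1,2,3]
done. lo=3 hi=3; A=[-9,-8,-11,-7,-3,9,4,5,1,2,3]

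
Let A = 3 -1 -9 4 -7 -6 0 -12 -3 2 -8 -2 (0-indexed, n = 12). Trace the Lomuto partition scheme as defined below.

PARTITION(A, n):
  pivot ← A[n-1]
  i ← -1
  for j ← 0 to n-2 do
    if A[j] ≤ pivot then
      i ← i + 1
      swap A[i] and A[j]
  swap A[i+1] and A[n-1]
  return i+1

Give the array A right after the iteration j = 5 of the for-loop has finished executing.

-9 -7 -6 4 -1 3 0 -12 -3 2 -8 -2

pivot = A[11] = -2; i = -1
j=0: A[0]=3 > -2 → no swap
j=1: A[1]=-1 > -2 → no swap
j=2: A[2]=-9 ≤ -2 → i=0, swap A[0],A[2] → -9 -1 3 4 -7 -6 0 -12 -3 2 -8 -2
j=3: A[3]=4 > -2 → no swap
j=4: A[4]=-7 ≤ -2 → i=1, swap A[1],A[4] → -9 -7 3 4 -1 -6 0 -12 -3 2 -8 -2
j=5: A[5]=-6 ≤ -2 → i=2, swap A[2],A[5] → -9 -7 -6 4 -1 3 0 -12 -3 2 -8 -2
(after j=5) A = -9 -7 -6 4 -1 3 0 -12 -3 2 -8 -2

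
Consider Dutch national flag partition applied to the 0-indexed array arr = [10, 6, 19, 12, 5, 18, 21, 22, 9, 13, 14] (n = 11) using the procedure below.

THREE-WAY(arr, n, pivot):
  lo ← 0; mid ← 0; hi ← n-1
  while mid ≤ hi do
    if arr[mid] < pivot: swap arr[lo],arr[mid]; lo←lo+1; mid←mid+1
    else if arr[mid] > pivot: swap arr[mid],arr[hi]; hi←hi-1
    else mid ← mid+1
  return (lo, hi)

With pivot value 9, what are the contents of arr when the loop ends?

lo=0 mid=0 hi=10
10>9: swap(0,10), hi=9 ⇒ [14, 6, 19, 12, 5, 18, 21, 22, 9, 13, 10]
14>9: swap(0,9), hi=8 ⇒ [13, 6, 19, 12, 5, 18, 21, 22, 9, 14, 10]
13>9: swap(0,8), hi=7 ⇒ [9, 6, 19, 12, 5, 18, 21, 22, 13, 14, 10]
9=9: mid=1
6<9: swap(0,1), lo=1 mid=2 ⇒ [6, 9, 19, 12, 5, 18, 21, 22, 13, 14, 10]
19>9: swap(2,7), hi=6 ⇒ [6, 9, 22, 12, 5, 18, 21, 19, 13, 14, 10]
22>9: swap(2,6), hi=5 ⇒ [6, 9, 21, 12, 5, 18, 22, 19, 13, 14, 10]
21>9: swap(2,5), hi=4 ⇒ [6, 9, 18, 12, 5, 21, 22, 19, 13, 14, 10]
18>9: swap(2,4), hi=3 ⇒ [6, 9, 5, 12, 18, 21, 22, 19, 13, 14, 10]
5<9: swap(1,2), lo=2 mid=3 ⇒ [6, 5, 9, 12, 18, 21, 22, 19, 13, 14, 10]
12>9: swap(3,3), hi=2 ⇒ [6, 5, 9, 12, 18, 21, 22, 19, 13, 14, 10]
done. lo=2 hi=2; arr=[6, 5, 9, 12, 18, 21, 22, 19, 13, 14, 10]

[6, 5, 9, 12, 18, 21, 22, 19, 13, 14, 10]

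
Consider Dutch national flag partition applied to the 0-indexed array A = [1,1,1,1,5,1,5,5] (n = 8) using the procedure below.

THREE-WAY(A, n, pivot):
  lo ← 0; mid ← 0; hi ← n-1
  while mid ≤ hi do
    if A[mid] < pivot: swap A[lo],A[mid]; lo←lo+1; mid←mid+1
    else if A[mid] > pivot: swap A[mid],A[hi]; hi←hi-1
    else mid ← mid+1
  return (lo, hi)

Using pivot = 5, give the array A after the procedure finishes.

[1,1,1,1,1,5,5,5]

pivot = 5; lo=0, mid=0, hi=7
A[mid]=1<5: swap A[0],A[0]; lo=1,mid=1 → [1,1,1,1,5,1,5,5]
A[mid]=1<5: swap A[1],A[1]; lo=2,mid=2 → [1,1,1,1,5,1,5,5]
A[mid]=1<5: swap A[2],A[2]; lo=3,mid=3 → [1,1,1,1,5,1,5,5]
A[mid]=1<5: swap A[3],A[3]; lo=4,mid=4 → [1,1,1,1,5,1,5,5]
A[mid]=5=5: mid=5
A[mid]=1<5: swap A[4],A[5]; lo=5,mid=6 → [1,1,1,1,1,5,5,5]
A[mid]=5=5: mid=7
A[mid]=5=5: mid=8
end: lo=5, hi=7; A = [1,1,1,1,1,5,5,5]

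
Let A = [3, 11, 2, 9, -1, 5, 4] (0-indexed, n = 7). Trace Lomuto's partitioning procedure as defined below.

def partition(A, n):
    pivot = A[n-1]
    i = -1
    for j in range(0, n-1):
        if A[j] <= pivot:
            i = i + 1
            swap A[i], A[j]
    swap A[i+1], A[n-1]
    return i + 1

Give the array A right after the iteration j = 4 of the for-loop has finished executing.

[3, 2, -1, 9, 11, 5, 4]

pivot = A[6] = 4; i = -1
j=0: A[0]=3 ≤ 4 → i=0, swap A[0],A[0] (no change) → [3, 11, 2, 9, -1, 5, 4]
j=1: A[1]=11 > 4 → no swap
j=2: A[2]=2 ≤ 4 → i=1, swap A[1],A[2] → [3, 2, 11, 9, -1, 5, 4]
j=3: A[3]=9 > 4 → no swap
j=4: A[4]=-1 ≤ 4 → i=2, swap A[2],A[4] → [3, 2, -1, 9, 11, 5, 4]
(after j=4) A = [3, 2, -1, 9, 11, 5, 4]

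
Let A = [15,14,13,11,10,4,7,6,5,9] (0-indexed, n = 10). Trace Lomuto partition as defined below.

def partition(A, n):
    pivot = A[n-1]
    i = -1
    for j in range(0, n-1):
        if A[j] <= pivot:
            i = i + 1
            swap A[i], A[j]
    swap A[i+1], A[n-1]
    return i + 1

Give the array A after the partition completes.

[4,7,6,5,9,15,14,13,11,10]

pivot=9, i=-1
j=0: 15>9, skip
j=1: 14>9, skip
j=2: 13>9, skip
j=3: 11>9, skip
j=4: 10>9, skip
j=5: 4≤9, i=0, swap(0,5) ⇒ [4,14,13,11,10,15,7,6,5,9]
j=6: 7≤9, i=1, swap(1,6) ⇒ [4,7,13,11,10,15,14,6,5,9]
j=7: 6≤9, i=2, swap(2,7) ⇒ [4,7,6,11,10,15,14,13,5,9]
j=8: 5≤9, i=3, swap(3,8) ⇒ [4,7,6,5,10,15,14,13,11,9]
swap(4,9) ⇒ [4,7,6,5,9,15,14,13,11,10]; return 4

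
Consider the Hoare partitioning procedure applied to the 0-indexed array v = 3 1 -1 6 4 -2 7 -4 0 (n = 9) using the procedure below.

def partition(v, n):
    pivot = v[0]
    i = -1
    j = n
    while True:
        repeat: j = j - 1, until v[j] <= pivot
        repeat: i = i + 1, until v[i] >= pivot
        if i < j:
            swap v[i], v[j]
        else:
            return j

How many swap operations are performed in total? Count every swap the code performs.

pivot = v[0] = 3; i = -1, j = 9
j→8 (v[8]=0≤3), i→0 (v[0]=3≥3); i<j, swap → 0 1 -1 6 4 -2 7 -4 3
j→7 (v[7]=-4≤3), i→3 (v[3]=6≥3); i<j, swap → 0 1 -1 -4 4 -2 7 6 3
j→5 (v[5]=-2≤3), i→4 (v[4]=4≥3); i<j, swap → 0 1 -1 -4 -2 4 7 6 3
j→4, i→5; i≥j, return j=4. v = 0 1 -1 -4 -2 4 7 6 3

3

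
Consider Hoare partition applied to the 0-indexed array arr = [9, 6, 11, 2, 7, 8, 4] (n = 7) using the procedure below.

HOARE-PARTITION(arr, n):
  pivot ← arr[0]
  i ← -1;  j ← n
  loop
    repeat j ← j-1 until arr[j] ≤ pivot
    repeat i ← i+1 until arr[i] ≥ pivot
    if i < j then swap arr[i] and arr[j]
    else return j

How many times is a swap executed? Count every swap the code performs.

2

pivot = arr[0] = 9; i = -1, j = 7
j→6 (arr[6]=4≤9), i→0 (arr[0]=9≥9); i<j, swap → [4, 6, 11, 2, 7, 8, 9]
j→5 (arr[5]=8≤9), i→2 (arr[2]=11≥9); i<j, swap → [4, 6, 8, 2, 7, 11, 9]
j→4, i→5; i≥j, return j=4. arr = [4, 6, 8, 2, 7, 11, 9]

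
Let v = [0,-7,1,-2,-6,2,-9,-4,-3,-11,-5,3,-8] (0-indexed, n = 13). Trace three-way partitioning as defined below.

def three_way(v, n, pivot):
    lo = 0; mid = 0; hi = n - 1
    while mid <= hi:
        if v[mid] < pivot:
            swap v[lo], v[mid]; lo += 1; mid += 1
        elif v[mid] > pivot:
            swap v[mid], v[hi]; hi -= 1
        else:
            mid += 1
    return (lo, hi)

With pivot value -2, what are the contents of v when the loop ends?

[-8,-7,-5,-6,-11,-9,-4,-3,-2,2,3,1,0]

pivot = -2; lo=0, mid=0, hi=12
v[mid]=0>-2: swap v[0],v[12]; hi=11 → [-8,-7,1,-2,-6,2,-9,-4,-3,-11,-5,3,0]
v[mid]=-8<-2: swap v[0],v[0]; lo=1,mid=1 → [-8,-7,1,-2,-6,2,-9,-4,-3,-11,-5,3,0]
v[mid]=-7<-2: swap v[1],v[1]; lo=2,mid=2 → [-8,-7,1,-2,-6,2,-9,-4,-3,-11,-5,3,0]
v[mid]=1>-2: swap v[2],v[11]; hi=10 → [-8,-7,3,-2,-6,2,-9,-4,-3,-11,-5,1,0]
v[mid]=3>-2: swap v[2],v[10]; hi=9 → [-8,-7,-5,-2,-6,2,-9,-4,-3,-11,3,1,0]
v[mid]=-5<-2: swap v[2],v[2]; lo=3,mid=3 → [-8,-7,-5,-2,-6,2,-9,-4,-3,-11,3,1,0]
v[mid]=-2=-2: mid=4
v[mid]=-6<-2: swap v[3],v[4]; lo=4,mid=5 → [-8,-7,-5,-6,-2,2,-9,-4,-3,-11,3,1,0]
v[mid]=2>-2: swap v[5],v[9]; hi=8 → [-8,-7,-5,-6,-2,-11,-9,-4,-3,2,3,1,0]
v[mid]=-11<-2: swap v[4],v[5]; lo=5,mid=6 → [-8,-7,-5,-6,-11,-2,-9,-4,-3,2,3,1,0]
v[mid]=-9<-2: swap v[5],v[6]; lo=6,mid=7 → [-8,-7,-5,-6,-11,-9,-2,-4,-3,2,3,1,0]
v[mid]=-4<-2: swap v[6],v[7]; lo=7,mid=8 → [-8,-7,-5,-6,-11,-9,-4,-2,-3,2,3,1,0]
v[mid]=-3<-2: swap v[7],v[8]; lo=8,mid=9 → [-8,-7,-5,-6,-11,-9,-4,-3,-2,2,3,1,0]
end: lo=8, hi=8; v = [-8,-7,-5,-6,-11,-9,-4,-3,-2,2,3,1,0]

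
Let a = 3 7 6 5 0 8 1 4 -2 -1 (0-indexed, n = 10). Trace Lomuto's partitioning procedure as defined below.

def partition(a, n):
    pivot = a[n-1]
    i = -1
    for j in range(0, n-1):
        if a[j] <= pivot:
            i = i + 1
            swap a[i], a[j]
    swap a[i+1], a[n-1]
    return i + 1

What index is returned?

pivot = a[9] = -1; i = -1
j=0: a[0]=3 > -1 → no swap
j=1: a[1]=7 > -1 → no swap
j=2: a[2]=6 > -1 → no swap
j=3: a[3]=5 > -1 → no swap
j=4: a[4]=0 > -1 → no swap
j=5: a[5]=8 > -1 → no swap
j=6: a[6]=1 > -1 → no swap
j=7: a[7]=4 > -1 → no swap
j=8: a[8]=-2 ≤ -1 → i=0, swap a[0],a[8] → -2 7 6 5 0 8 1 4 3 -1
final swap a[1],a[9] → -2 -1 6 5 0 8 1 4 3 7; return 1

1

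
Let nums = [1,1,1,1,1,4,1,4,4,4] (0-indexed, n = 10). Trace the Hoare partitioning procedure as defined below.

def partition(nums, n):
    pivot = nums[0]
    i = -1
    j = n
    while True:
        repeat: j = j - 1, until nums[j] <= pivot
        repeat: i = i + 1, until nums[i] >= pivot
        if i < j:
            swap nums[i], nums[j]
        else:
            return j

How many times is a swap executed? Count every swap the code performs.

3

pivot=1
j stops at 6 (1), i stops at 0 (1); swap ⇒ [1,1,1,1,1,4,1,4,4,4]
j stops at 4 (1), i stops at 1 (1); swap ⇒ [1,1,1,1,1,4,1,4,4,4]
j stops at 3 (1), i stops at 2 (1); swap ⇒ [1,1,1,1,1,4,1,4,4,4]
j stops at 2, i stops at 3; i≥j ⇒ return 2. nums=[1,1,1,1,1,4,1,4,4,4]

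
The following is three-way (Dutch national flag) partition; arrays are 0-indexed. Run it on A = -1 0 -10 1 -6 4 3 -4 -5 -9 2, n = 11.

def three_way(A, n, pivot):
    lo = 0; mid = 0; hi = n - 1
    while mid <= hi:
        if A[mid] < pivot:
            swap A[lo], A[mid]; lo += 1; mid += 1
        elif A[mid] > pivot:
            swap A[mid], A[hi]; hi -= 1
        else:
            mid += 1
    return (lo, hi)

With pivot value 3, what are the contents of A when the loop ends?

lo=0 mid=0 hi=10
-1<3: swap(0,0), lo=1 mid=1 ⇒ -1 0 -10 1 -6 4 3 -4 -5 -9 2
0<3: swap(1,1), lo=2 mid=2 ⇒ -1 0 -10 1 -6 4 3 -4 -5 -9 2
-10<3: swap(2,2), lo=3 mid=3 ⇒ -1 0 -10 1 -6 4 3 -4 -5 -9 2
1<3: swap(3,3), lo=4 mid=4 ⇒ -1 0 -10 1 -6 4 3 -4 -5 -9 2
-6<3: swap(4,4), lo=5 mid=5 ⇒ -1 0 -10 1 -6 4 3 -4 -5 -9 2
4>3: swap(5,10), hi=9 ⇒ -1 0 -10 1 -6 2 3 -4 -5 -9 4
2<3: swap(5,5), lo=6 mid=6 ⇒ -1 0 -10 1 -6 2 3 -4 -5 -9 4
3=3: mid=7
-4<3: swap(6,7), lo=7 mid=8 ⇒ -1 0 -10 1 -6 2 -4 3 -5 -9 4
-5<3: swap(7,8), lo=8 mid=9 ⇒ -1 0 -10 1 -6 2 -4 -5 3 -9 4
-9<3: swap(8,9), lo=9 mid=10 ⇒ -1 0 -10 1 -6 2 -4 -5 -9 3 4
done. lo=9 hi=9; A=-1 0 -10 1 -6 2 -4 -5 -9 3 4

-1 0 -10 1 -6 2 -4 -5 -9 3 4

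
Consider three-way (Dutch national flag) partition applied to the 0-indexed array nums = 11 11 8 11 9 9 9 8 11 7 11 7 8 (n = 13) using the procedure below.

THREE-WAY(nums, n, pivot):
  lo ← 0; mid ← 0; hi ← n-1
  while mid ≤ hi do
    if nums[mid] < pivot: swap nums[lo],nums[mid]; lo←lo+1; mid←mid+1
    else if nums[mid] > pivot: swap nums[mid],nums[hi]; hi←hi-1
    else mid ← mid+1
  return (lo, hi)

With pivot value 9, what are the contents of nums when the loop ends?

lo=0 mid=0 hi=12
11>9: swap(0,12), hi=11 ⇒ 8 11 8 11 9 9 9 8 11 7 11 7 11
8<9: swap(0,0), lo=1 mid=1 ⇒ 8 11 8 11 9 9 9 8 11 7 11 7 11
11>9: swap(1,11), hi=10 ⇒ 8 7 8 11 9 9 9 8 11 7 11 11 11
7<9: swap(1,1), lo=2 mid=2 ⇒ 8 7 8 11 9 9 9 8 11 7 11 11 11
8<9: swap(2,2), lo=3 mid=3 ⇒ 8 7 8 11 9 9 9 8 11 7 11 11 11
11>9: swap(3,10), hi=9 ⇒ 8 7 8 11 9 9 9 8 11 7 11 11 11
11>9: swap(3,9), hi=8 ⇒ 8 7 8 7 9 9 9 8 11 11 11 11 11
7<9: swap(3,3), lo=4 mid=4 ⇒ 8 7 8 7 9 9 9 8 11 11 11 11 11
9=9: mid=5
9=9: mid=6
9=9: mid=7
8<9: swap(4,7), lo=5 mid=8 ⇒ 8 7 8 7 8 9 9 9 11 11 11 11 11
11>9: swap(8,8), hi=7 ⇒ 8 7 8 7 8 9 9 9 11 11 11 11 11
done. lo=5 hi=7; nums=8 7 8 7 8 9 9 9 11 11 11 11 11

8 7 8 7 8 9 9 9 11 11 11 11 11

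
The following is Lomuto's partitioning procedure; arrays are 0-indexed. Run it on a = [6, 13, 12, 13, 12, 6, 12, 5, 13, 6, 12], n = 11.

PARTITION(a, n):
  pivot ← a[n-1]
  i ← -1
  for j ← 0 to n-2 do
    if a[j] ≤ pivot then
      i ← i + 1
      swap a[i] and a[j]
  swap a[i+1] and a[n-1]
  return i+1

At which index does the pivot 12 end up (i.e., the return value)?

7

pivot=12, i=-1
j=0: 6≤12, i=0, swap(0,0) ⇒ [6, 13, 12, 13, 12, 6, 12, 5, 13, 6, 12]
j=1: 13>12, skip
j=2: 12≤12, i=1, swap(1,2) ⇒ [6, 12, 13, 13, 12, 6, 12, 5, 13, 6, 12]
j=3: 13>12, skip
j=4: 12≤12, i=2, swap(2,4) ⇒ [6, 12, 12, 13, 13, 6, 12, 5, 13, 6, 12]
j=5: 6≤12, i=3, swap(3,5) ⇒ [6, 12, 12, 6, 13, 13, 12, 5, 13, 6, 12]
j=6: 12≤12, i=4, swap(4,6) ⇒ [6, 12, 12, 6, 12, 13, 13, 5, 13, 6, 12]
j=7: 5≤12, i=5, swap(5,7) ⇒ [6, 12, 12, 6, 12, 5, 13, 13, 13, 6, 12]
j=8: 13>12, skip
j=9: 6≤12, i=6, swap(6,9) ⇒ [6, 12, 12, 6, 12, 5, 6, 13, 13, 13, 12]
swap(7,10) ⇒ [6, 12, 12, 6, 12, 5, 6, 12, 13, 13, 13]; return 7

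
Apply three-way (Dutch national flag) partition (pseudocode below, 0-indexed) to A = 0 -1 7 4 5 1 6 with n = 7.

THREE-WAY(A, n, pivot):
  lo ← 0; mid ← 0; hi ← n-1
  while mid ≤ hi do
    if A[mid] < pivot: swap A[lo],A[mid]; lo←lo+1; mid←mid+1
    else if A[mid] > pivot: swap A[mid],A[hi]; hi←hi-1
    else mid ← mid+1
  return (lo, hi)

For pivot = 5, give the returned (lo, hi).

(4, 4)

pivot = 5; lo=0, mid=0, hi=6
A[mid]=0<5: swap A[0],A[0]; lo=1,mid=1 → 0 -1 7 4 5 1 6
A[mid]=-1<5: swap A[1],A[1]; lo=2,mid=2 → 0 -1 7 4 5 1 6
A[mid]=7>5: swap A[2],A[6]; hi=5 → 0 -1 6 4 5 1 7
A[mid]=6>5: swap A[2],A[5]; hi=4 → 0 -1 1 4 5 6 7
A[mid]=1<5: swap A[2],A[2]; lo=3,mid=3 → 0 -1 1 4 5 6 7
A[mid]=4<5: swap A[3],A[3]; lo=4,mid=4 → 0 -1 1 4 5 6 7
A[mid]=5=5: mid=5
end: lo=4, hi=4; A = 0 -1 1 4 5 6 7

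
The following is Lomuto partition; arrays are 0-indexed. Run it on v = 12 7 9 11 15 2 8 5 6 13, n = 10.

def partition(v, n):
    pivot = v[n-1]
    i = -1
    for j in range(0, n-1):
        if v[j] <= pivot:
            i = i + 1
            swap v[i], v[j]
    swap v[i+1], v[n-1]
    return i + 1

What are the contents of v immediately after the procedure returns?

pivot=13, i=-1
j=0: 12≤13, i=0, swap(0,0) ⇒ 12 7 9 11 15 2 8 5 6 13
j=1: 7≤13, i=1, swap(1,1) ⇒ 12 7 9 11 15 2 8 5 6 13
j=2: 9≤13, i=2, swap(2,2) ⇒ 12 7 9 11 15 2 8 5 6 13
j=3: 11≤13, i=3, swap(3,3) ⇒ 12 7 9 11 15 2 8 5 6 13
j=4: 15>13, skip
j=5: 2≤13, i=4, swap(4,5) ⇒ 12 7 9 11 2 15 8 5 6 13
j=6: 8≤13, i=5, swap(5,6) ⇒ 12 7 9 11 2 8 15 5 6 13
j=7: 5≤13, i=6, swap(6,7) ⇒ 12 7 9 11 2 8 5 15 6 13
j=8: 6≤13, i=7, swap(7,8) ⇒ 12 7 9 11 2 8 5 6 15 13
swap(8,9) ⇒ 12 7 9 11 2 8 5 6 13 15; return 8

12 7 9 11 2 8 5 6 13 15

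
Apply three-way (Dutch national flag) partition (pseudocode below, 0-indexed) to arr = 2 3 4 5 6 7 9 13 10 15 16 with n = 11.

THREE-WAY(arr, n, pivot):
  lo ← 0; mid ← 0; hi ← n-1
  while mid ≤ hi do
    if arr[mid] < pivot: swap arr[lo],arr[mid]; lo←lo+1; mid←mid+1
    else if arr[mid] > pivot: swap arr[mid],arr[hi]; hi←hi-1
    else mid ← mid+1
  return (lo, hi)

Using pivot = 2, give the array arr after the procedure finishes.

2 4 5 6 7 9 13 10 15 16 3

lo=0 mid=0 hi=10
2=2: mid=1
3>2: swap(1,10), hi=9 ⇒ 2 16 4 5 6 7 9 13 10 15 3
16>2: swap(1,9), hi=8 ⇒ 2 15 4 5 6 7 9 13 10 16 3
15>2: swap(1,8), hi=7 ⇒ 2 10 4 5 6 7 9 13 15 16 3
10>2: swap(1,7), hi=6 ⇒ 2 13 4 5 6 7 9 10 15 16 3
13>2: swap(1,6), hi=5 ⇒ 2 9 4 5 6 7 13 10 15 16 3
9>2: swap(1,5), hi=4 ⇒ 2 7 4 5 6 9 13 10 15 16 3
7>2: swap(1,4), hi=3 ⇒ 2 6 4 5 7 9 13 10 15 16 3
6>2: swap(1,3), hi=2 ⇒ 2 5 4 6 7 9 13 10 15 16 3
5>2: swap(1,2), hi=1 ⇒ 2 4 5 6 7 9 13 10 15 16 3
4>2: swap(1,1), hi=0 ⇒ 2 4 5 6 7 9 13 10 15 16 3
done. lo=0 hi=0; arr=2 4 5 6 7 9 13 10 15 16 3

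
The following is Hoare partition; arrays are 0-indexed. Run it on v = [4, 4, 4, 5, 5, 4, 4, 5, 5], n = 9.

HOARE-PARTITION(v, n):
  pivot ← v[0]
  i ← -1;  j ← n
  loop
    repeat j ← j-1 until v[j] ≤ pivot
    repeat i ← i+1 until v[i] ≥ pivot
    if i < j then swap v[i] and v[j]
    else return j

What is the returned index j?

2

pivot=4
j stops at 6 (4), i stops at 0 (4); swap ⇒ [4, 4, 4, 5, 5, 4, 4, 5, 5]
j stops at 5 (4), i stops at 1 (4); swap ⇒ [4, 4, 4, 5, 5, 4, 4, 5, 5]
j stops at 2, i stops at 2; i≥j ⇒ return 2. v=[4, 4, 4, 5, 5, 4, 4, 5, 5]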